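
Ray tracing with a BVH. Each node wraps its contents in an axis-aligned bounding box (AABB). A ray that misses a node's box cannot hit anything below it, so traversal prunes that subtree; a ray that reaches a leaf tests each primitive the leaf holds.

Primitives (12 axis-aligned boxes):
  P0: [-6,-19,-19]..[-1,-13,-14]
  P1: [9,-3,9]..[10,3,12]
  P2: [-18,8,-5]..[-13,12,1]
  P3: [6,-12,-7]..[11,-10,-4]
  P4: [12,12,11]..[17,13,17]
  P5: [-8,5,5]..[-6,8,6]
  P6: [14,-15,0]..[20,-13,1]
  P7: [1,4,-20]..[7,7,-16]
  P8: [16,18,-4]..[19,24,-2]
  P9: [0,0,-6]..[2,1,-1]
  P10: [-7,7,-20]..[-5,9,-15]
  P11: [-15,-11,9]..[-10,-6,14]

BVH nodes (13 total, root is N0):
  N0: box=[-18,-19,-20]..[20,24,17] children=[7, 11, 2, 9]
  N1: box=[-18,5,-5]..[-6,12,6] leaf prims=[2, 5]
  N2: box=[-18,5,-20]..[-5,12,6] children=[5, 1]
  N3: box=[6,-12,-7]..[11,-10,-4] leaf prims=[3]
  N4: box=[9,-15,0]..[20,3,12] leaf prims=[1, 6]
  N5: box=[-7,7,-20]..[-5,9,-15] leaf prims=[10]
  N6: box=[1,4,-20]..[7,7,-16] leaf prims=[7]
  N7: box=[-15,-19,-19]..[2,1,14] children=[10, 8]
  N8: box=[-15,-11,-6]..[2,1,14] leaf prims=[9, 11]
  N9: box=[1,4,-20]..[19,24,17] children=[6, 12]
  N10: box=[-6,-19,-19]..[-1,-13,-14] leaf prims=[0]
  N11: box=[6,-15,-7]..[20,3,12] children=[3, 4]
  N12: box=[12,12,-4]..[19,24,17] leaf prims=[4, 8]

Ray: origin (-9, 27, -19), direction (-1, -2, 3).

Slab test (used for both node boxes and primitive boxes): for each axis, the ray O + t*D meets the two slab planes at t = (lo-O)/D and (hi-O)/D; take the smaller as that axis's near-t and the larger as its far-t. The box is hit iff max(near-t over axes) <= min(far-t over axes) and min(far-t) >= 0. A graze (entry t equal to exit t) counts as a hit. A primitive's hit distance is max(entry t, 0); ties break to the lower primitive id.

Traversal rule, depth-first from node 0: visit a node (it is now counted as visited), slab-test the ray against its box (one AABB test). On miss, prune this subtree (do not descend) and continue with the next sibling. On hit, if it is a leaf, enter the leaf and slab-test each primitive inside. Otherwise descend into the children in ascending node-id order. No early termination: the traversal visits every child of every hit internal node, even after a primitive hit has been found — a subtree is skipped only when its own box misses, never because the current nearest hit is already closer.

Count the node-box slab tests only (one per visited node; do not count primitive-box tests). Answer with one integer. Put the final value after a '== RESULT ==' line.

Traverse from the root:
N0 x:[-29,9] y:[3/2,23] z:[-1/3,12] -> hit [3/2,9], descend [2, 7, 9, 11]
  N2 x:[-4,9] y:[15/2,11] z:[-1/3,25/3] -> hit [15/2,25/3], descend [1, 5]
    N1 x:[-3,9] y:[15/2,11] z:[14/3,25/3] -> hit [15/2,25/3] leaf, test {P2(miss), P5(miss)}
    N5 x:[-4,-2] y:[9,10] z:[-1/3,4/3] -> miss, prune
  N7 x:[-11,6] y:[13,23] z:[0,11] -> miss, prune
  N9 x:[-28,-10] y:[3/2,23/2] z:[-1/3,12] -> miss, prune
  N11 x:[-29,-15] y:[12,21] z:[4,31/3] -> miss, prune

7 AABB tests over nodes [0, 2, 1, 5, 7, 9, 11]; 1 leaf entered; closest miss.

== RESULT ==
7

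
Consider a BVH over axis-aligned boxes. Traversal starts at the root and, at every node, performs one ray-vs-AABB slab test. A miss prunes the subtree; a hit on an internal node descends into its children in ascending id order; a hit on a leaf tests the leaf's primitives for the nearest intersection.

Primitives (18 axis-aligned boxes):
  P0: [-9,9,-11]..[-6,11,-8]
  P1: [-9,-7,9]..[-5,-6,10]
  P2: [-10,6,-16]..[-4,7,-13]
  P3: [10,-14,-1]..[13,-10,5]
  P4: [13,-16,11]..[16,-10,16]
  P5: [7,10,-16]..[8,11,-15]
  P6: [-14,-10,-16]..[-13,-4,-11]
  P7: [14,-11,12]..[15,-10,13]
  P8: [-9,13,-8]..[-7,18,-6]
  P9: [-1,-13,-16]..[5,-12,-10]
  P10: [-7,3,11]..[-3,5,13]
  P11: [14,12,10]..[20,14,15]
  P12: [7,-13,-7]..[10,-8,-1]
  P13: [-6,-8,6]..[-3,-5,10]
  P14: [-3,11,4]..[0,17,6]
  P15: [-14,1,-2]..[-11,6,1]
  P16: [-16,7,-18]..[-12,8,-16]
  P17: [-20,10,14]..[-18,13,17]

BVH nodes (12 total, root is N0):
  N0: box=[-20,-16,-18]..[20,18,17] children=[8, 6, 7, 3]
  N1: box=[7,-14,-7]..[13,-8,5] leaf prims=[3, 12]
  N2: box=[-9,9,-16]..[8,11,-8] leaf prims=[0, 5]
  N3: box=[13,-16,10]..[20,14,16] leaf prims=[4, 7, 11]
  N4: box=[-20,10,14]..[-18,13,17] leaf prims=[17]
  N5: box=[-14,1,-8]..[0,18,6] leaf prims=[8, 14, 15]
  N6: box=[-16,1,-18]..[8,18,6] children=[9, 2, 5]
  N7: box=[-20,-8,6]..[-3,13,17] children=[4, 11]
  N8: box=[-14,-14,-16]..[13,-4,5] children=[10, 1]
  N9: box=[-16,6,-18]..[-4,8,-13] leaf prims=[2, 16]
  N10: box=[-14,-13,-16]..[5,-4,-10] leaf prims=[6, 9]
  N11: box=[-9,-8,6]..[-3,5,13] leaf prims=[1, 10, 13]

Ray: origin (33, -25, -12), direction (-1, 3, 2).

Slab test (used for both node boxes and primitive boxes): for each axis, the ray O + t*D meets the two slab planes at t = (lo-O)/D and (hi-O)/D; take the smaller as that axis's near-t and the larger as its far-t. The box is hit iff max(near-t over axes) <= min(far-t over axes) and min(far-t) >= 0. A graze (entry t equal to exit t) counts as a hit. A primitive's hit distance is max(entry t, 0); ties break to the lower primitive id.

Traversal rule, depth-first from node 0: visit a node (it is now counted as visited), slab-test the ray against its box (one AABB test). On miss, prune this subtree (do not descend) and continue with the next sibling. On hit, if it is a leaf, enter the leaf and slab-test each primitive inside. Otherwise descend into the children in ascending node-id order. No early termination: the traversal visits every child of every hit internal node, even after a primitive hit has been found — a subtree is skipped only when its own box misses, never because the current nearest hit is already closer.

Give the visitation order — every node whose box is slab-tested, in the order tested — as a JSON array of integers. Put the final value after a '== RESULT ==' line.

Traverse from the root:
N0 x:[13,53] y:[3,43/3] z:[-3,29/2] -> hit [13,43/3], descend [3, 6, 7, 8]
  N3 x:[13,20] y:[3,13] z:[11,14] -> hit [13,13] leaf, test {P4(miss), P7(miss), P11@t=13}
  N6 x:[25,49] y:[26/3,43/3] z:[-3,9] -> miss, prune
  N7 x:[36,53] y:[17/3,38/3] z:[9,29/2] -> miss, prune
  N8 x:[20,47] y:[11/3,7] z:[-2,17/2] -> miss, prune

5 AABB tests over nodes [0, 3, 6, 7, 8]; 1 leaf entered; closest P11.

== RESULT ==
[0, 3, 6, 7, 8]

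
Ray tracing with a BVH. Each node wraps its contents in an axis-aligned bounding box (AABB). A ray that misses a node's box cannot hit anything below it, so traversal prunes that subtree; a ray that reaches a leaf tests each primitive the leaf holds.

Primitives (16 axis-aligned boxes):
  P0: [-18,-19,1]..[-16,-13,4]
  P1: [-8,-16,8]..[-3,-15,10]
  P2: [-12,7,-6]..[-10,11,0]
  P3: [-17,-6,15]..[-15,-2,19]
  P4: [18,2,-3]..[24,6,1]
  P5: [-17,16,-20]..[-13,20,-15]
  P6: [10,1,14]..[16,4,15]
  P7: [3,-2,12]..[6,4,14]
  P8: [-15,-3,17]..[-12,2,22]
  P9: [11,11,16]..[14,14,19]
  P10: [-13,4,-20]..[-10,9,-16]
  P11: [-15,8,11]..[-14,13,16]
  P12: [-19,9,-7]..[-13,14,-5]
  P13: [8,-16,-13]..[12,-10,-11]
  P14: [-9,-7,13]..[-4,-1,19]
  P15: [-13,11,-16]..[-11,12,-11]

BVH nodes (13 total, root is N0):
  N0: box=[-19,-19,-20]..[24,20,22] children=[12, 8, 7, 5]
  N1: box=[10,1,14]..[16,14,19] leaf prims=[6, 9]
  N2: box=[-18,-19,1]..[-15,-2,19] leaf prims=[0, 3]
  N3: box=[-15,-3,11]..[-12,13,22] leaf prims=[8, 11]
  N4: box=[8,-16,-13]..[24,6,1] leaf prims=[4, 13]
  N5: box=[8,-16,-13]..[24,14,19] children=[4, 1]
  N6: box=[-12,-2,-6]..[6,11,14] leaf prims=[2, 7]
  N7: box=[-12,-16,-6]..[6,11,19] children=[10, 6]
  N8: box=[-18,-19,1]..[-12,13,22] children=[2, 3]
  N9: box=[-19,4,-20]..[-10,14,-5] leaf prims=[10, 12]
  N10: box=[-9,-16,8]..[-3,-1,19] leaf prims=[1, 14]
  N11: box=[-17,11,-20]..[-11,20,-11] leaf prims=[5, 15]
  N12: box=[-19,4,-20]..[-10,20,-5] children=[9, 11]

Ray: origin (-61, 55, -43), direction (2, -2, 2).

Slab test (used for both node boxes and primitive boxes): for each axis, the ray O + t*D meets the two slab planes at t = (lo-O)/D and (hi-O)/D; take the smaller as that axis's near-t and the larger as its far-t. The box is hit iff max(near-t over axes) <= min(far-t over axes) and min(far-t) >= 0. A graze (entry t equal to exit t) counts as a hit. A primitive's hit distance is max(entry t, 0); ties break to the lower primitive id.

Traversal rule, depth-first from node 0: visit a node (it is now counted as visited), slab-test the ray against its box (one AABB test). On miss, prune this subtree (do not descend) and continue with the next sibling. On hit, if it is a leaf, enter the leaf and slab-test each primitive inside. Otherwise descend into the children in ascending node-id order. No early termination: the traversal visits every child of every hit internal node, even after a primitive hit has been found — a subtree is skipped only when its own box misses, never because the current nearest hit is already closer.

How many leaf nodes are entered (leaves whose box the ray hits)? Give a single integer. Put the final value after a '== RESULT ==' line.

Traverse from the root:
N0 x:[21,85/2] y:[35/2,37] z:[23/2,65/2] -> hit [21,65/2], descend [5, 7, 8, 12]
  N5 x:[69/2,85/2] y:[41/2,71/2] z:[15,31] -> miss, prune
  N7 x:[49/2,67/2] y:[22,71/2] z:[37/2,31] -> hit [49/2,31], descend [6, 10]
    N6 x:[49/2,67/2] y:[22,57/2] z:[37/2,57/2] -> hit [49/2,57/2] leaf, test {P2(miss), P7(miss)}
    N10 x:[26,29] y:[28,71/2] z:[51/2,31] -> hit [28,29] leaf, test {P1(miss), P14@t=28}
  N8 x:[43/2,49/2] y:[21,37] z:[22,65/2] -> hit [22,49/2], descend [2, 3]
    N2 x:[43/2,23] y:[57/2,37] z:[22,31] -> miss, prune
    N3 x:[23,49/2] y:[21,29] z:[27,65/2] -> miss, prune
  N12 x:[21,51/2] y:[35/2,51/2] z:[23/2,19] -> miss, prune

order=[0, 5, 7, 6, 10, 8, 2, 3, 12]  |boxes|=9  |leaves|=2  hit=P14

== RESULT ==
2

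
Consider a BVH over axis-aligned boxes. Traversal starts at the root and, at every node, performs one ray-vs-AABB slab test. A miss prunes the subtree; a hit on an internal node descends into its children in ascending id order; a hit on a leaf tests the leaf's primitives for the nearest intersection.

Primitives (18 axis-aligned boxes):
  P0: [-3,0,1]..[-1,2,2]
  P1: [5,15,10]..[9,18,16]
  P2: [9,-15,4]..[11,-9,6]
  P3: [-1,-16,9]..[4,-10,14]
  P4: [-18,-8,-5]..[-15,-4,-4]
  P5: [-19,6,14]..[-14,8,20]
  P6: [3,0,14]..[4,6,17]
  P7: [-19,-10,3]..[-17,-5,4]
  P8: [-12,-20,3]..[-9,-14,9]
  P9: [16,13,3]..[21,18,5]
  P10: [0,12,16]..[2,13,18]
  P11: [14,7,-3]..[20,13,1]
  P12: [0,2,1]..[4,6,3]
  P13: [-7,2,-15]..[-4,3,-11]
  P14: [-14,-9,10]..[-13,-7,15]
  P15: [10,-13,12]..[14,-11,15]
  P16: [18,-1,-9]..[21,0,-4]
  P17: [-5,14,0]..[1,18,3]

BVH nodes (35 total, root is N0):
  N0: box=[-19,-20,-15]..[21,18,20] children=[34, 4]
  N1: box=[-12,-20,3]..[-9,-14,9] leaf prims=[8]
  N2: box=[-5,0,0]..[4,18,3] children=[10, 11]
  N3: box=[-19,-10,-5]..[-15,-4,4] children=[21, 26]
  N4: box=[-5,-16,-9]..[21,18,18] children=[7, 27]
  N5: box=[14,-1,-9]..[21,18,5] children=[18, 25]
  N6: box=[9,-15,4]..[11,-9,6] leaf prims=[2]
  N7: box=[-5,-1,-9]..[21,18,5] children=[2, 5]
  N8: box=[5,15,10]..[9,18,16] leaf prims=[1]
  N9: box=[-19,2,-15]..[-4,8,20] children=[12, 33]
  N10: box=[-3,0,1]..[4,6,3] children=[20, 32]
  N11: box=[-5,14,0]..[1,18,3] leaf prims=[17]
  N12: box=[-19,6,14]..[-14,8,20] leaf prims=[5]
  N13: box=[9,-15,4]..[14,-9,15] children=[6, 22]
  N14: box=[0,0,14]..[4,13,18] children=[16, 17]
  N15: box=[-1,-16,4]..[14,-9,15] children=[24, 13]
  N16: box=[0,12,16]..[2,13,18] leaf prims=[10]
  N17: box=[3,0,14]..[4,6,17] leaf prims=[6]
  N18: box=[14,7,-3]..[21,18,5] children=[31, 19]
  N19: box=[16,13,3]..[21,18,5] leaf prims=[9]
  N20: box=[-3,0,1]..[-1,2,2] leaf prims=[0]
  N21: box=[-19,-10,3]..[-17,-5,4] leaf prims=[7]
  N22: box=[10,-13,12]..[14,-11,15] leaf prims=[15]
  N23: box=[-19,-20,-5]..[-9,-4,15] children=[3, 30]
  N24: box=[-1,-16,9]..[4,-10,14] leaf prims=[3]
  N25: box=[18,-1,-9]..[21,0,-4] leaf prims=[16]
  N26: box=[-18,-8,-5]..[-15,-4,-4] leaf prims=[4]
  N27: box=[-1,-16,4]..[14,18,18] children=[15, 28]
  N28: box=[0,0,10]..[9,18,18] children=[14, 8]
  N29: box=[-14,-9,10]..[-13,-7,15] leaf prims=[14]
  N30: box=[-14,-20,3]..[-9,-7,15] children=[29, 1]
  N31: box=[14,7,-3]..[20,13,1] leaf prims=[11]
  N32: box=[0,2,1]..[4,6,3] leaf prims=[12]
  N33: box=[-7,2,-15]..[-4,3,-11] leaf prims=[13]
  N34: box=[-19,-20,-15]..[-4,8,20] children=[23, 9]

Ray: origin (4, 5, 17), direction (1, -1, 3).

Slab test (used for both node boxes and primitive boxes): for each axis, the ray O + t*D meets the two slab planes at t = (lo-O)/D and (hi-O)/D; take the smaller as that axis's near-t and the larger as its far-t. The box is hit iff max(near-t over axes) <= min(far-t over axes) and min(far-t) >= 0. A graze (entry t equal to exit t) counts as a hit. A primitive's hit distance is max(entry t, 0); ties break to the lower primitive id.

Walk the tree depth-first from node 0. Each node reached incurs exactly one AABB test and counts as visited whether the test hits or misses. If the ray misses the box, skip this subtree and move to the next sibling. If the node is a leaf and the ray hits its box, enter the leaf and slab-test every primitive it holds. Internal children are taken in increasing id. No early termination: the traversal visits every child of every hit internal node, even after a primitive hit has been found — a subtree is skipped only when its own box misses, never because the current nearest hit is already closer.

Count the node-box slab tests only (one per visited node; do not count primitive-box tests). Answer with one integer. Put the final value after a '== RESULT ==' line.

Traverse from the root:
N0 x:[-23,17] y:[-13,25] z:[-32/3,1] -> hit [-32/3,1], descend [4, 34]
  N4 x:[-9,17] y:[-13,21] z:[-26/3,1/3] -> hit [-26/3,1/3], descend [7, 27]
    N7 x:[-9,17] y:[-13,6] z:[-26/3,-4] -> miss, prune
    N27 x:[-5,10] y:[-13,21] z:[-13/3,1/3] -> hit [-13/3,1/3], descend [15, 28]
      N15 x:[-5,10] y:[14,21] z:[-13/3,-2/3] -> miss, prune
      N28 x:[-4,5] y:[-13,5] z:[-7/3,1/3] -> hit [-7/3,1/3], descend [8, 14]
        N8 x:[1,5] y:[-13,-10] z:[-7/3,-1/3] -> miss, prune
        N14 x:[-4,0] y:[-8,5] z:[-1,1/3] -> hit [-1,0], descend [16, 17]
          N16 x:[-4,-2] y:[-8,-7] z:[-1/3,1/3] -> miss, prune
          N17 x:[-1,0] y:[-1,5] z:[-1,0] -> hit [-1,0] leaf, test {P6@t=0}
  N34 x:[-23,-8] y:[-3,25] z:[-32/3,1] -> miss, prune

Visited [0, 4, 7, 27, 15, 28, 8, 14, 16, 17, 34]. Tests: 11 box, 1 leaf. Nearest: P6.

== RESULT ==
11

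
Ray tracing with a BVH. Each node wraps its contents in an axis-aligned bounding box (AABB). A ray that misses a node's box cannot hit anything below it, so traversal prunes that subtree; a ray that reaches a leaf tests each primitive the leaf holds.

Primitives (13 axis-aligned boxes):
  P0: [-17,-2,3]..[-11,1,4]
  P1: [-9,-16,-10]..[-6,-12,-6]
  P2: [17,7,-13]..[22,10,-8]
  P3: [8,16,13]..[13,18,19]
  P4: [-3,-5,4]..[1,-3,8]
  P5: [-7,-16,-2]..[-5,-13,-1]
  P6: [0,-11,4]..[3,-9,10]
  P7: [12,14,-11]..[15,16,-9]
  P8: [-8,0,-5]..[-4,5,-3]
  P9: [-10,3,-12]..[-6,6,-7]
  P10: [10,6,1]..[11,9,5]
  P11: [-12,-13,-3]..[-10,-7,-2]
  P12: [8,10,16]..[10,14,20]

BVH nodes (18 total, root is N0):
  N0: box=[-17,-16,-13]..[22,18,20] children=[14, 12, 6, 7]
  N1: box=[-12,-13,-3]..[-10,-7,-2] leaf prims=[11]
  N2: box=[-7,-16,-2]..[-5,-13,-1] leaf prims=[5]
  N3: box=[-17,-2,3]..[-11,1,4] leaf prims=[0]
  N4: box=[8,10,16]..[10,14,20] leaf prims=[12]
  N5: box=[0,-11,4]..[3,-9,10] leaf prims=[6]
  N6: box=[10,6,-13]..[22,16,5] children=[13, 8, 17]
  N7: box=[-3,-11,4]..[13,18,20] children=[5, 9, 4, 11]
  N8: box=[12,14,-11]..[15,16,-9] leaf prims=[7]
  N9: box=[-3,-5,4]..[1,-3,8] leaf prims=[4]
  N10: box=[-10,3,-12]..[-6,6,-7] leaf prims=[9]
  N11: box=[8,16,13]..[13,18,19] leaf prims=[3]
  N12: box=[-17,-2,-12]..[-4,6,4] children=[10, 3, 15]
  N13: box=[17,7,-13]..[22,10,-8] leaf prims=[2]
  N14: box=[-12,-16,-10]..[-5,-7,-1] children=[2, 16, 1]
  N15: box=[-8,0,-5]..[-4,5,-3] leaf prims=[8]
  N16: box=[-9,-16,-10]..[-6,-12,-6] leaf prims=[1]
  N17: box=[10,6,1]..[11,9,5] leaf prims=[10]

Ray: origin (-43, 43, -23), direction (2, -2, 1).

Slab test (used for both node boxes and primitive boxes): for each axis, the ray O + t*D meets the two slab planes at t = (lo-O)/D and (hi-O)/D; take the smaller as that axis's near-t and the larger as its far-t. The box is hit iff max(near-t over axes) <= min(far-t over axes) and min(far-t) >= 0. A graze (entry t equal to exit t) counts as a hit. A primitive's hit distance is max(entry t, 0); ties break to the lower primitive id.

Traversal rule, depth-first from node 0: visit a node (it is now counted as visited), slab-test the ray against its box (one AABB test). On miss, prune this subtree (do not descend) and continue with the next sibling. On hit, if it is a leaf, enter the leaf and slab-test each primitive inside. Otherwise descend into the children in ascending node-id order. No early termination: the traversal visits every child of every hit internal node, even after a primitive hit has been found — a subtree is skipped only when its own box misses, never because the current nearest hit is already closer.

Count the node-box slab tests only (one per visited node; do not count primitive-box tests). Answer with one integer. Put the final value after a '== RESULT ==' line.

Traverse from the root:
N0 x:[13,65/2] y:[25/2,59/2] z:[10,43] -> hit [13,59/2], descend [6, 7, 12, 14]
  N6 x:[53/2,65/2] y:[27/2,37/2] z:[10,28] -> miss, prune
  N7 x:[20,28] y:[25/2,27] z:[27,43] -> hit [27,27], descend [4, 5, 9, 11]
    N4 x:[51/2,53/2] y:[29/2,33/2] z:[39,43] -> miss, prune
    N5 x:[43/2,23] y:[26,27] z:[27,33] -> miss, prune
    N9 x:[20,22] y:[23,24] z:[27,31] -> miss, prune
    N11 x:[51/2,28] y:[25/2,27/2] z:[36,42] -> miss, prune
  N12 x:[13,39/2] y:[37/2,45/2] z:[11,27] -> hit [37/2,39/2], descend [3, 10, 15]
    N3 x:[13,16] y:[21,45/2] z:[26,27] -> miss, prune
    N10 x:[33/2,37/2] y:[37/2,20] z:[11,16] -> miss, prune
    N15 x:[35/2,39/2] y:[19,43/2] z:[18,20] -> hit [19,39/2] leaf, test {P8@t=19}
  N14 x:[31/2,19] y:[25,59/2] z:[13,22] -> miss, prune

12 AABB tests over nodes [0, 6, 7, 4, 5, 9, 11, 12, 3, 10, 15, 14]; 1 leaf entered; closest P8.

== RESULT ==
12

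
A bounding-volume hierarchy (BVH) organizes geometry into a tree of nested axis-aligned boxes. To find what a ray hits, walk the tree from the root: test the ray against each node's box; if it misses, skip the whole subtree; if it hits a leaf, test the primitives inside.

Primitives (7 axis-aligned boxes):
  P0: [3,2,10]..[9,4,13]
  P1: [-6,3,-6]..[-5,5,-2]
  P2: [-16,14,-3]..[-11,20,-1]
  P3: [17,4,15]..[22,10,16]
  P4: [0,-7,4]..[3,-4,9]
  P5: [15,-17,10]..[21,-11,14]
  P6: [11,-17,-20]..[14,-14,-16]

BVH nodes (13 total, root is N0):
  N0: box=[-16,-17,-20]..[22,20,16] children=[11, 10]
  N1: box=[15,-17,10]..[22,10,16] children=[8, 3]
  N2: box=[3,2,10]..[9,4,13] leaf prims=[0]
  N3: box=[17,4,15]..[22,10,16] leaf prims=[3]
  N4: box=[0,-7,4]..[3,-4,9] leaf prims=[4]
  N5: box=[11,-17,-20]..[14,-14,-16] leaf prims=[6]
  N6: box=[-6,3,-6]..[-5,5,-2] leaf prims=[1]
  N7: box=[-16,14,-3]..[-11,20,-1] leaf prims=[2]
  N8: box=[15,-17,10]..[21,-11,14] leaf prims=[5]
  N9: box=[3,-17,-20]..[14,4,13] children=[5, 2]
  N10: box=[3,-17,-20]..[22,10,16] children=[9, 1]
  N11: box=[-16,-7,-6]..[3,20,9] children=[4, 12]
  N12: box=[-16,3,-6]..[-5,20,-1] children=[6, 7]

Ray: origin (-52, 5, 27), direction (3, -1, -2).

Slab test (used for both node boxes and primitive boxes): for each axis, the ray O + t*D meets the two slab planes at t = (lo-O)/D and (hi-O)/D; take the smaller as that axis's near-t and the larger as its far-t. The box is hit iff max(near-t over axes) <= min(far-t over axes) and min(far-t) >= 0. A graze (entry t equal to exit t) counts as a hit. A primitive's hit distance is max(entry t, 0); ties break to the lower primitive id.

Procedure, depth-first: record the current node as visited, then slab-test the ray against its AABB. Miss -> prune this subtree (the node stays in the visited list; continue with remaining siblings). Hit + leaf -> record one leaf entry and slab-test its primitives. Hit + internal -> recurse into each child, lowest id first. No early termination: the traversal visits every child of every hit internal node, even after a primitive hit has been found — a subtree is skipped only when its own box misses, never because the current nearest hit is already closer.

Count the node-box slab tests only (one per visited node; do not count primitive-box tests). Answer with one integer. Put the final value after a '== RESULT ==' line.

Walk:
N0 x:[12,74/3] y:[-15,22] z:[11/2,47/2] -> hit [12,22], descend [10, 11]
  N10 x:[55/3,74/3] y:[-5,22] z:[11/2,47/2] -> hit [55/3,22], descend [1, 9]
    N1 x:[67/3,74/3] y:[-5,22] z:[11/2,17/2] -> miss, prune
    N9 x:[55/3,22] y:[1,22] z:[7,47/2] -> hit [55/3,22], descend [2, 5]
      N2 x:[55/3,61/3] y:[1,3] z:[7,17/2] -> miss, prune
      N5 x:[21,22] y:[19,22] z:[43/2,47/2] -> hit [43/2,22] leaf, test {P6@t=43/2}
  N11 x:[12,55/3] y:[-15,12] z:[9,33/2] -> hit [12,12], descend [4, 12]
    N4 x:[52/3,55/3] y:[9,12] z:[9,23/2] -> miss, prune
    N12 x:[12,47/3] y:[-15,2] z:[14,33/2] -> miss, prune

order=[0, 10, 1, 9, 2, 5, 11, 4, 12]  |boxes|=9  |leaves|=1  hit=P6

== RESULT ==
9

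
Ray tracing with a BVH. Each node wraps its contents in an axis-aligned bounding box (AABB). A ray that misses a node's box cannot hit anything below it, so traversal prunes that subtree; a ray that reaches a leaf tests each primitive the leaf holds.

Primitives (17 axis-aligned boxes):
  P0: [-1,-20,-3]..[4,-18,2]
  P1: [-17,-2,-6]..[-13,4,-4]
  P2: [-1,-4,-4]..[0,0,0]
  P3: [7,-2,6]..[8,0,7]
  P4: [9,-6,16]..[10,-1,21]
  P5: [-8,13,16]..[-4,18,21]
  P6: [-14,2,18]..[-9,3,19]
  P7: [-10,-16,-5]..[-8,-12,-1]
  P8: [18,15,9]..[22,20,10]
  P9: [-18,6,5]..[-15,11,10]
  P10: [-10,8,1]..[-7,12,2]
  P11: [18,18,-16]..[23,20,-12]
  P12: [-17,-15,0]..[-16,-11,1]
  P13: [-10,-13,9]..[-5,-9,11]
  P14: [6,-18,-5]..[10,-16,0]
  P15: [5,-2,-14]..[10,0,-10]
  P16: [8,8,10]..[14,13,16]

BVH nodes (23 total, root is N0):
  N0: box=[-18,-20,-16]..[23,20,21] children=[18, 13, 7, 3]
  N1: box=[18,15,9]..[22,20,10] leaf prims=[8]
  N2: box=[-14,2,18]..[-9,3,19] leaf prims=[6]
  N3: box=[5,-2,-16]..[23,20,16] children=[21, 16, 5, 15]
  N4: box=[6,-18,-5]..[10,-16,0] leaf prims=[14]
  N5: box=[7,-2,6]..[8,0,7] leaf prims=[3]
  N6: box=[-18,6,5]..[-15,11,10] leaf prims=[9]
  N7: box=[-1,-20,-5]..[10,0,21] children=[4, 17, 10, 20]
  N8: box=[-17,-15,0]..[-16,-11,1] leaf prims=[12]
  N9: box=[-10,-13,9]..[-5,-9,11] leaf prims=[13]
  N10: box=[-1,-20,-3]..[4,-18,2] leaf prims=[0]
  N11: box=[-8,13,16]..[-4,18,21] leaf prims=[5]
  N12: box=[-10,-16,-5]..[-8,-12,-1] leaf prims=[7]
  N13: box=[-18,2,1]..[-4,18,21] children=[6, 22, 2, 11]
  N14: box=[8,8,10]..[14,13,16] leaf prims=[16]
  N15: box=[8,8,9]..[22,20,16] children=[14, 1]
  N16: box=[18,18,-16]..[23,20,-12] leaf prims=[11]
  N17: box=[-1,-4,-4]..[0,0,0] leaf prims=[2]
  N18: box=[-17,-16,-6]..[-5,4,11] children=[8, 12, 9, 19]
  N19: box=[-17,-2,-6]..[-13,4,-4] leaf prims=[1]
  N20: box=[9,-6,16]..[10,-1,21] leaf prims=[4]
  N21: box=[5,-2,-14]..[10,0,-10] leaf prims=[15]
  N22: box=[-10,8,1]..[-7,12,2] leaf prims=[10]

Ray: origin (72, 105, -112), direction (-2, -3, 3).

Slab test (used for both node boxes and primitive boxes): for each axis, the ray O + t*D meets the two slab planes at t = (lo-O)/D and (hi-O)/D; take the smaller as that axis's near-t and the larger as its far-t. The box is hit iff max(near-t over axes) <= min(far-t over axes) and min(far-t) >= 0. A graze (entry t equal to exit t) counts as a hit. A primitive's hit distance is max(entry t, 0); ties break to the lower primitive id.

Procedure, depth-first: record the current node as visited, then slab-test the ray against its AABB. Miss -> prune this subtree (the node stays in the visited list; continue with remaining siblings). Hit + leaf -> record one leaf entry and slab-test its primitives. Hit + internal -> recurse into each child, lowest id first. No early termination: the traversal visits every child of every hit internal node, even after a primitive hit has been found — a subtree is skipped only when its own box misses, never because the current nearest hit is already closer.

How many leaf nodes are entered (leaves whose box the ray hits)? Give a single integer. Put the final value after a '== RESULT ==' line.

Walk:
N0 x:[49/2,45] y:[85/3,125/3] z:[32,133/3] -> hit [32,125/3], descend [3, 7, 13, 18]
  N3 x:[49/2,67/2] y:[85/3,107/3] z:[32,128/3] -> hit [32,67/2], descend [5, 15, 16, 21]
    N5 x:[32,65/2] y:[35,107/3] z:[118/3,119/3] -> miss, prune
    N15 x:[25,32] y:[85/3,97/3] z:[121/3,128/3] -> miss, prune
    N16 x:[49/2,27] y:[85/3,29] z:[32,100/3] -> miss, prune
    N21 x:[31,67/2] y:[35,107/3] z:[98/3,34] -> miss, prune
  N7 x:[31,73/2] y:[35,125/3] z:[107/3,133/3] -> hit [107/3,73/2], descend [4, 10, 17, 20]
    N4 x:[31,33] y:[121/3,41] z:[107/3,112/3] -> miss, prune
    N10 x:[34,73/2] y:[41,125/3] z:[109/3,38] -> miss, prune
    N17 x:[36,73/2] y:[35,109/3] z:[36,112/3] -> hit [36,109/3] leaf, test {P2@t=36}
    N20 x:[31,63/2] y:[106/3,37] z:[128/3,133/3] -> miss, prune
  N13 x:[38,45] y:[29,103/3] z:[113/3,133/3] -> miss, prune
  N18 x:[77/2,89/2] y:[101/3,121/3] z:[106/3,41] -> hit [77/2,121/3], descend [8, 9, 12, 19]
    N8 x:[44,89/2] y:[116/3,40] z:[112/3,113/3] -> miss, prune
    N9 x:[77/2,41] y:[38,118/3] z:[121/3,41] -> miss, prune
    N12 x:[40,41] y:[39,121/3] z:[107/3,37] -> miss, prune
    N19 x:[85/2,89/2] y:[101/3,107/3] z:[106/3,36] -> miss, prune

17 AABB tests over nodes [0, 3, 5, 15, 16, 21, 7, 4, 10, 17, 20, 13, 18, 8, 9, 12, 19]; 1 leaf entered; closest P2.

== RESULT ==
1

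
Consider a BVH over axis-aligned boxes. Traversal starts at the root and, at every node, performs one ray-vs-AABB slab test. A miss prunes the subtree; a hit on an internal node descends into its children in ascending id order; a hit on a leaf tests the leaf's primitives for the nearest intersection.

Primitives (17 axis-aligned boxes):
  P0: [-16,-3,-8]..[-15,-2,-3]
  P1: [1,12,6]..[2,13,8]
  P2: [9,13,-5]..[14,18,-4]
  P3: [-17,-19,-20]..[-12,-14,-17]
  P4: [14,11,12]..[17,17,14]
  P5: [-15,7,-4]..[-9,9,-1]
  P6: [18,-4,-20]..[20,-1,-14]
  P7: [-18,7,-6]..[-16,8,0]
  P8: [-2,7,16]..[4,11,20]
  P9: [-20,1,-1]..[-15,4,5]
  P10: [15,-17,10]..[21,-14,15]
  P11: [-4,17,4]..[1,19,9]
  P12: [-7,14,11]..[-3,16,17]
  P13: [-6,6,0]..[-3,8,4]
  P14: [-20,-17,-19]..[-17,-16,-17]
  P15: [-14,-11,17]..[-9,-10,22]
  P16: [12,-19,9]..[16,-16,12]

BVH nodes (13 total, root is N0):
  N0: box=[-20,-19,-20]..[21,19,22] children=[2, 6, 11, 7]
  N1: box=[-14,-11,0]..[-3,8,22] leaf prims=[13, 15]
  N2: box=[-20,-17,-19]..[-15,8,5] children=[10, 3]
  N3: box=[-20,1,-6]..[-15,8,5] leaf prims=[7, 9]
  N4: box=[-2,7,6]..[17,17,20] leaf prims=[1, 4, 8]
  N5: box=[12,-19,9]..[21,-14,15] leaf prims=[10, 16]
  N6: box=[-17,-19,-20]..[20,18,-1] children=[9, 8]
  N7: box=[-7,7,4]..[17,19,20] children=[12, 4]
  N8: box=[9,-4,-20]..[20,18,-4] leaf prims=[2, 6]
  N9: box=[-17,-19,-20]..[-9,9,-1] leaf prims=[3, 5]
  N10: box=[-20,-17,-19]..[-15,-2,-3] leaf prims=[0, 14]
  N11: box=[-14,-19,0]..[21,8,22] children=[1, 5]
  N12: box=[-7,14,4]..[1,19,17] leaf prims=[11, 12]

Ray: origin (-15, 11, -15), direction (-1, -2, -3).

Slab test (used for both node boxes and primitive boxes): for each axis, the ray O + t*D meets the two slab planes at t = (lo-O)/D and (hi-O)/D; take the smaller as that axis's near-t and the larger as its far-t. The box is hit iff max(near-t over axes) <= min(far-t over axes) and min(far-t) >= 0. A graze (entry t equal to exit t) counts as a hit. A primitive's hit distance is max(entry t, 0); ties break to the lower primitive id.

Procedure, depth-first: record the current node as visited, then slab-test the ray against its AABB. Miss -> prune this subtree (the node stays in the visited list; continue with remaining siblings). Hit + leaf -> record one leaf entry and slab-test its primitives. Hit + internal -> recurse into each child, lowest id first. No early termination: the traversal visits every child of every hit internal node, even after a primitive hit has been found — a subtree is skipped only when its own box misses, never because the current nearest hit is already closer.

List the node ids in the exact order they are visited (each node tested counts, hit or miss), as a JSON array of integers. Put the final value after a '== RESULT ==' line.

Trace the traversal:
N0 x:[-36,5] y:[-4,15] z:[-37/3,5/3] -> hit [-4,5/3], descend [2, 6, 7, 11]
  N2 x:[0,5] y:[3/2,14] z:[-20/3,4/3] -> miss, prune
  N6 x:[-35,2] y:[-7/2,15] z:[-14/3,5/3] -> hit [-7/2,5/3], descend [8, 9]
    N8 x:[-35,-24] y:[-7/2,15/2] z:[-11/3,5/3] -> miss, prune
    N9 x:[-6,2] y:[1,15] z:[-14/3,5/3] -> hit [1,5/3] leaf, test {P3(miss), P5(miss)}
  N7 x:[-32,-8] y:[-4,2] z:[-35/3,-19/3] -> miss, prune
  N11 x:[-36,-1] y:[3/2,15] z:[-37/3,-5] -> miss, prune

7 AABB tests over nodes [0, 2, 6, 8, 9, 7, 11]; 1 leaf entered; closest miss.

== RESULT ==
[0, 2, 6, 8, 9, 7, 11]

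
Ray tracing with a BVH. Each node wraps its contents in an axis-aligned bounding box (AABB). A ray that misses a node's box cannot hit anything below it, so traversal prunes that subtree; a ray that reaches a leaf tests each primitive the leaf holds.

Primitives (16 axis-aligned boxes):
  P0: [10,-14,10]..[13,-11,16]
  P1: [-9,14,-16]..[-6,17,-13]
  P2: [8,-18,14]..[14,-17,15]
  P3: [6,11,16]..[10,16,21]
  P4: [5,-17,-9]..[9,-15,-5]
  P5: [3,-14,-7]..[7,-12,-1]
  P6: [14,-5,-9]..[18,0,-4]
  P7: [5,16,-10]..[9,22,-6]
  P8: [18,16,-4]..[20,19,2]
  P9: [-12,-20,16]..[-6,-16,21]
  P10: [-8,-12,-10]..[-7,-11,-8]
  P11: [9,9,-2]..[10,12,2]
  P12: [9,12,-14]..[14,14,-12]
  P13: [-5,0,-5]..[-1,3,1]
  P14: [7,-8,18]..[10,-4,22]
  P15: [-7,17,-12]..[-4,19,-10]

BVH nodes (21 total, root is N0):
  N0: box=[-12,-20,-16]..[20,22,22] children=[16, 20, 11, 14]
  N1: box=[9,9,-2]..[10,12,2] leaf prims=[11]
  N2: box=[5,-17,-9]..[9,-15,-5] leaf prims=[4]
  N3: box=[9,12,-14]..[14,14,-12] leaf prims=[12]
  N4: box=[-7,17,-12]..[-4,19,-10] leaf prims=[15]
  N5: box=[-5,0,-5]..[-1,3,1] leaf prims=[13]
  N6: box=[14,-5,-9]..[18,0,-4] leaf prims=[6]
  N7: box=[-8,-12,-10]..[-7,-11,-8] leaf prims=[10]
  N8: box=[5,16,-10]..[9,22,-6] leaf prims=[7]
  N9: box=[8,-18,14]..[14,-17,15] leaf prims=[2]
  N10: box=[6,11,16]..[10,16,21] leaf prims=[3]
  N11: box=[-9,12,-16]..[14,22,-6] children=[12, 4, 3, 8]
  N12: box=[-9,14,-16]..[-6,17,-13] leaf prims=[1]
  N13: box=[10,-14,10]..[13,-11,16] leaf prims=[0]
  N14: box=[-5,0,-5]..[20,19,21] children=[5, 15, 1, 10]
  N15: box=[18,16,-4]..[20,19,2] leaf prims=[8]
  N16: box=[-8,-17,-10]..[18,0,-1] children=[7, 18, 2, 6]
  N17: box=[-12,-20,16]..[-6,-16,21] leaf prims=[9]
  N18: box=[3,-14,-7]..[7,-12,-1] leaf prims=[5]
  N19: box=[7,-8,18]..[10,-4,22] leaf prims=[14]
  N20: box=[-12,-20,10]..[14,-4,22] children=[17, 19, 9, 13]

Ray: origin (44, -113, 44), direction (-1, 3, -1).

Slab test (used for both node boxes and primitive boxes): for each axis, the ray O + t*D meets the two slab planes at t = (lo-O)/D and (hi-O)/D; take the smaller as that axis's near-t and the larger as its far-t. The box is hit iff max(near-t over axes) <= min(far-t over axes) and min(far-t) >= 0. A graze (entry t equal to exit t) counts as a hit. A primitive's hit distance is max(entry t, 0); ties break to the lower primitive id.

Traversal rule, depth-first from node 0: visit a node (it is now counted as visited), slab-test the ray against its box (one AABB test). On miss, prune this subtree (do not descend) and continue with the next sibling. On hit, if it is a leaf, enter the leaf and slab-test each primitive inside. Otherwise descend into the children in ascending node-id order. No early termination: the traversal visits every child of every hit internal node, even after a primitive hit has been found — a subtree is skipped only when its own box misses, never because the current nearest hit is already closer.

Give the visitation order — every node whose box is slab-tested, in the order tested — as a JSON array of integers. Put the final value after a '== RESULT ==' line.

Walk:
N0 x:[24,56] y:[31,45] z:[22,60] -> hit [31,45], descend [11, 14, 16, 20]
  N11 x:[30,53] y:[125/3,45] z:[50,60] -> miss, prune
  N14 x:[24,49] y:[113/3,44] z:[23,49] -> hit [113/3,44], descend [1, 5, 10, 15]
    N1 x:[34,35] y:[122/3,125/3] z:[42,46] -> miss, prune
    N5 x:[45,49] y:[113/3,116/3] z:[43,49] -> miss, prune
    N10 x:[34,38] y:[124/3,43] z:[23,28] -> miss, prune
    N15 x:[24,26] y:[43,44] z:[42,48] -> miss, prune
  N16 x:[26,52] y:[32,113/3] z:[45,54] -> miss, prune
  N20 x:[30,56] y:[31,109/3] z:[22,34] -> hit [31,34], descend [9, 13, 17, 19]
    N9 x:[30,36] y:[95/3,32] z:[29,30] -> miss, prune
    N13 x:[31,34] y:[33,34] z:[28,34] -> hit [33,34] leaf, test {P0@t=33}
    N17 x:[50,56] y:[31,97/3] z:[23,28] -> miss, prune
    N19 x:[34,37] y:[35,109/3] z:[22,26] -> miss, prune

13 AABB tests over nodes [0, 11, 14, 1, 5, 10, 15, 16, 20, 9, 13, 17, 19]; 1 leaf entered; closest P0.

== RESULT ==
[0, 11, 14, 1, 5, 10, 15, 16, 20, 9, 13, 17, 19]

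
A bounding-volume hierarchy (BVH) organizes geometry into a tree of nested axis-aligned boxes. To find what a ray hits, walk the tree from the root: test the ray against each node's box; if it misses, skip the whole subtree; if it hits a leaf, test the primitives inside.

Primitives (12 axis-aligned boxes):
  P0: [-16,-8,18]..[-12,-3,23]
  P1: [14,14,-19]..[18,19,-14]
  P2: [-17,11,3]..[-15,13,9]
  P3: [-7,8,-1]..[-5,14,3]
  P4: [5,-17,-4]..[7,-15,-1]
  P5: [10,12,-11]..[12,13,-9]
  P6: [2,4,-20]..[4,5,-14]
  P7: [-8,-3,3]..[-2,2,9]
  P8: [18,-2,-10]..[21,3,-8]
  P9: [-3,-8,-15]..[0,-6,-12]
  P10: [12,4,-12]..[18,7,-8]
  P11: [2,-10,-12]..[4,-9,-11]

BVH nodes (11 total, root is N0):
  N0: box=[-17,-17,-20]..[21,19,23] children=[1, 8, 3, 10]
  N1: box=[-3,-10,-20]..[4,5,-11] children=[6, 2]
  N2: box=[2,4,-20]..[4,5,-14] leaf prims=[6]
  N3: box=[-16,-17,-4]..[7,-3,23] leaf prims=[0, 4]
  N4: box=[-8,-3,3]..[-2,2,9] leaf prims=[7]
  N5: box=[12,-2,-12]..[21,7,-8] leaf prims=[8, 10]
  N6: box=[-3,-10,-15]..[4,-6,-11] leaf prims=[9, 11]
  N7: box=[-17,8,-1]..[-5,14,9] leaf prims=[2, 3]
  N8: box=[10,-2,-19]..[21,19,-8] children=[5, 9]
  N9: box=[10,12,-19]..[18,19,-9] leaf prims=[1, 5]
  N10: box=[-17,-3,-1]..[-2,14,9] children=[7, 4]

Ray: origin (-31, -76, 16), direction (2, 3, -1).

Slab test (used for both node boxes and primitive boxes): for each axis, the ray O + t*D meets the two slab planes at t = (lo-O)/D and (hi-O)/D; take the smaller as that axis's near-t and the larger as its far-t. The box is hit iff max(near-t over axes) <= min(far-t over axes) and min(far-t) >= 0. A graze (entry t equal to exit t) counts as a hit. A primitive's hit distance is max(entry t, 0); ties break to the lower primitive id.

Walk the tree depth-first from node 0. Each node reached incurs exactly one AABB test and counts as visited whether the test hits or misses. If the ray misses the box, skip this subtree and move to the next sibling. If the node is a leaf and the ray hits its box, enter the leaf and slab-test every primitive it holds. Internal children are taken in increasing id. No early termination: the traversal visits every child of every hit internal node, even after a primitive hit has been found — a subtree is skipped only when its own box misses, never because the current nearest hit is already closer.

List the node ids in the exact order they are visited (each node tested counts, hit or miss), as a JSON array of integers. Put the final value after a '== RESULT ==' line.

Traverse from the root:
N0 x:[7,26] y:[59/3,95/3] z:[-7,36] -> hit [59/3,26], descend [1, 3, 8, 10]
  N1 x:[14,35/2] y:[22,27] z:[27,36] -> miss, prune
  N3 x:[15/2,19] y:[59/3,73/3] z:[-7,20] -> miss, prune
  N8 x:[41/2,26] y:[74/3,95/3] z:[24,35] -> hit [74/3,26], descend [5, 9]
    N5 x:[43/2,26] y:[74/3,83/3] z:[24,28] -> hit [74/3,26] leaf, test {P8@t=74/3, P10(miss)}
    N9 x:[41/2,49/2] y:[88/3,95/3] z:[25,35] -> miss, prune
  N10 x:[7,29/2] y:[73/3,30] z:[7,17] -> miss, prune

Summary -> nodes [0, 1, 3, 8, 5, 9, 10]; box-tests=7; leaf-entries=1; first=P8

== RESULT ==
[0, 1, 3, 8, 5, 9, 10]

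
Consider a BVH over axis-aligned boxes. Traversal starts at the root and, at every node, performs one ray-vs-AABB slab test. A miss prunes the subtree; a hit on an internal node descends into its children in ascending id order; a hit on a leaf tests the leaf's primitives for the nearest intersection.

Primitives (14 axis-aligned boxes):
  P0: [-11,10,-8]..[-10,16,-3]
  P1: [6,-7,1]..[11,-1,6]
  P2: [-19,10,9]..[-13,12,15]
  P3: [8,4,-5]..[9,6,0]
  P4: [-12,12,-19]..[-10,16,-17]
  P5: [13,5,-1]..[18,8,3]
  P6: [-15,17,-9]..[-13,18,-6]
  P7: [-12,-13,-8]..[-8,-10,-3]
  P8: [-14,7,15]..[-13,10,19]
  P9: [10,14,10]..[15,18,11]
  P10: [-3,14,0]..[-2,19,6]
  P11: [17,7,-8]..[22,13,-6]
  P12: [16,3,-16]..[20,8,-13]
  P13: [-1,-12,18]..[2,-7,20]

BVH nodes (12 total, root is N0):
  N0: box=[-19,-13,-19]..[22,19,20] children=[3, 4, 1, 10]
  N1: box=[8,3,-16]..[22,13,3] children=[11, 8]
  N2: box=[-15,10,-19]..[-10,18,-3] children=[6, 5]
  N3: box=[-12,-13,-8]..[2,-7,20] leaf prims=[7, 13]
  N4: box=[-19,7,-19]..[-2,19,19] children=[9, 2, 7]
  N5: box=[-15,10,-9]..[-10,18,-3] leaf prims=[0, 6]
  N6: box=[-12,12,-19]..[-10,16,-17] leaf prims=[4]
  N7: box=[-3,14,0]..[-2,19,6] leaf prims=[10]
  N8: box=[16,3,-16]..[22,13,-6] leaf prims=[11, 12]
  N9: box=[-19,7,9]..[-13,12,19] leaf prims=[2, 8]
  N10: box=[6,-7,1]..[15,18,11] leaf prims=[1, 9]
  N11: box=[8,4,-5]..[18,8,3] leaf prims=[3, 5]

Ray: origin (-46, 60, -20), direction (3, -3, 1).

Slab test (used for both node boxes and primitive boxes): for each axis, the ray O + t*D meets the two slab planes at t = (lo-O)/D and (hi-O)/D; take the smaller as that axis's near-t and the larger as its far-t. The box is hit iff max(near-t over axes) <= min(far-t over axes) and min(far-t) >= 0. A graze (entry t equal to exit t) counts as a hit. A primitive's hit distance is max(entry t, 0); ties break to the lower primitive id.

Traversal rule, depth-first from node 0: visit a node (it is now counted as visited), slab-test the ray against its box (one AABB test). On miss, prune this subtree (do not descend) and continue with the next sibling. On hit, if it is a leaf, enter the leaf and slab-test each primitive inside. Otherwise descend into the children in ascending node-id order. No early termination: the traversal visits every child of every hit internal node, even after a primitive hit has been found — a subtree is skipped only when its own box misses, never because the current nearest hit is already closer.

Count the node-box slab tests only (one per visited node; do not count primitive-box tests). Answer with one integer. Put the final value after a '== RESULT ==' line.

Walk:
N0 x:[9,68/3] y:[41/3,73/3] z:[1,40] -> hit [41/3,68/3], descend [1, 3, 4, 10]
  N1 x:[18,68/3] y:[47/3,19] z:[4,23] -> hit [18,19], descend [8, 11]
    N8 x:[62/3,68/3] y:[47/3,19] z:[4,14] -> miss, prune
    N11 x:[18,64/3] y:[52/3,56/3] z:[15,23] -> hit [18,56/3] leaf, test {P3@t=18, P5(miss)}
  N3 x:[34/3,16] y:[67/3,73/3] z:[12,40] -> miss, prune
  N4 x:[9,44/3] y:[41/3,53/3] z:[1,39] -> hit [41/3,44/3], descend [2, 7, 9]
    N2 x:[31/3,12] y:[14,50/3] z:[1,17] -> miss, prune
    N7 x:[43/3,44/3] y:[41/3,46/3] z:[20,26] -> miss, prune
    N9 x:[9,11] y:[16,53/3] z:[29,39] -> miss, prune
  N10 x:[52/3,61/3] y:[14,67/3] z:[21,31] -> miss, prune

Visited [0, 1, 8, 11, 3, 4, 2, 7, 9, 10]. Tests: 10 box, 1 leaf. Nearest: P3.

== RESULT ==
10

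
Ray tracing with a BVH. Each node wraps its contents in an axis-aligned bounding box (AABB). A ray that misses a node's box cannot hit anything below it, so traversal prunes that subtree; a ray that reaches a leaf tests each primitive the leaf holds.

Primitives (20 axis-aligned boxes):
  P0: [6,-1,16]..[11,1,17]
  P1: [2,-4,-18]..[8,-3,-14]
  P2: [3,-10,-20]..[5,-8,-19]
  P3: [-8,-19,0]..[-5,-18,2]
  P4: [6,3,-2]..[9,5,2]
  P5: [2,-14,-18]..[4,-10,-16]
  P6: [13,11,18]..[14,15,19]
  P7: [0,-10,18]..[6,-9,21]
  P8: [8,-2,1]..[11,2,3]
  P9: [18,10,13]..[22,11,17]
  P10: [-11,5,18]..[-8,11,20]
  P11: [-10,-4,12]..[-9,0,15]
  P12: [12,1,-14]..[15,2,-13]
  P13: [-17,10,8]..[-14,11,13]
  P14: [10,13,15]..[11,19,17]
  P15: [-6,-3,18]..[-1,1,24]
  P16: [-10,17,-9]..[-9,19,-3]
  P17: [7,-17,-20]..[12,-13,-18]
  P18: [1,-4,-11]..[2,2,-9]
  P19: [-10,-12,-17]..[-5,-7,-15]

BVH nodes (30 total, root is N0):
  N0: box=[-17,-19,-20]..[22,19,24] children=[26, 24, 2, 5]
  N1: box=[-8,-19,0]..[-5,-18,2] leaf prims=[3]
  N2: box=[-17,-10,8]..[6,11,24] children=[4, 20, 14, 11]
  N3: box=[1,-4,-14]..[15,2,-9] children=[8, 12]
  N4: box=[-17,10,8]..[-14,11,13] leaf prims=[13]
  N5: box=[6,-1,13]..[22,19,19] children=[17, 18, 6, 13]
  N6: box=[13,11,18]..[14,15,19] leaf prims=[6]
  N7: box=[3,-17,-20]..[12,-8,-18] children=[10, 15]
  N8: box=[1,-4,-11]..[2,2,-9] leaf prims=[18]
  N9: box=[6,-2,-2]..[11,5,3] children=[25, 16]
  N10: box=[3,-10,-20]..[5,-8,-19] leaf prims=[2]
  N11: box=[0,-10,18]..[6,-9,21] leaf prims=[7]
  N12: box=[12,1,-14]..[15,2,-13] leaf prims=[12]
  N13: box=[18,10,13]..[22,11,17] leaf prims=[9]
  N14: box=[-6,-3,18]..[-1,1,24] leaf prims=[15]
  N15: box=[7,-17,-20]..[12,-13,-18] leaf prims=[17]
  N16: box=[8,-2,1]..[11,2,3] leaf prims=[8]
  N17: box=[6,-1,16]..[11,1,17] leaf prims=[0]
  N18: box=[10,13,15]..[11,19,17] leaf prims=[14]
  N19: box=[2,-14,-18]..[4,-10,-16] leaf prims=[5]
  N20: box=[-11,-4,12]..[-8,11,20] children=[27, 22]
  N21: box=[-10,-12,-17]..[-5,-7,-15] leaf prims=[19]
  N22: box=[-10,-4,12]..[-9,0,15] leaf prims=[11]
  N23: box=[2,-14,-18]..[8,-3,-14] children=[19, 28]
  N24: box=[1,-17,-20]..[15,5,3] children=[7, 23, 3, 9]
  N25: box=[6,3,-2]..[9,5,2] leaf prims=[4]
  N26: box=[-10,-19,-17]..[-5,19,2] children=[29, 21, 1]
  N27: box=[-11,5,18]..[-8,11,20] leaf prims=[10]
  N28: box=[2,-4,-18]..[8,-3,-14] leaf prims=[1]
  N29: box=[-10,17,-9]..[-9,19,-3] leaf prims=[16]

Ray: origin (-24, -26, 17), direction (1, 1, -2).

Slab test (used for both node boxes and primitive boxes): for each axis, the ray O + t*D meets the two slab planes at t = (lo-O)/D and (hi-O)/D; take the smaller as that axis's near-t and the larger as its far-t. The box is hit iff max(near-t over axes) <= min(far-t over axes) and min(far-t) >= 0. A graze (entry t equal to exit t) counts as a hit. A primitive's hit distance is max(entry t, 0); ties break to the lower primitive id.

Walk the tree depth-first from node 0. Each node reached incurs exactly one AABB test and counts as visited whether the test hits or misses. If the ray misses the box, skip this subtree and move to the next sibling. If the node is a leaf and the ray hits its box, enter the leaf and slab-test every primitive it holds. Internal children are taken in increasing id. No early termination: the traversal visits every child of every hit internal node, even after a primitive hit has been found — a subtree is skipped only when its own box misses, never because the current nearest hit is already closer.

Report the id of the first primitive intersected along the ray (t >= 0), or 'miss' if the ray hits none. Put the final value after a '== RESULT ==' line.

Trace the traversal:
N0 x:[7,46] y:[7,45] z:[-7/2,37/2] -> hit [7,37/2], descend [2, 5, 24, 26]
  N2 x:[7,30] y:[16,37] z:[-7/2,9/2] -> miss, prune
  N5 x:[30,46] y:[25,45] z:[-1,2] -> miss, prune
  N24 x:[25,39] y:[9,31] z:[7,37/2] -> miss, prune
  N26 x:[14,19] y:[7,45] z:[15/2,17] -> hit [14,17], descend [1, 21, 29]
    N1 x:[16,19] y:[7,8] z:[15/2,17/2] -> miss, prune
    N21 x:[14,19] y:[14,19] z:[16,17] -> hit [16,17] leaf, test {P19@t=16}
    N29 x:[14,15] y:[43,45] z:[10,13] -> miss, prune

Summary -> nodes [0, 2, 5, 24, 26, 1, 21, 29]; box-tests=8; leaf-entries=1; first=P19

== RESULT ==
19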